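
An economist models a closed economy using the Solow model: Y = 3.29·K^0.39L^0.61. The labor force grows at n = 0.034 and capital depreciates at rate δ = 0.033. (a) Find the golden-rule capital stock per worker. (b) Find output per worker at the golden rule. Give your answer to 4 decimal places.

(a) k_gold ≈ 126.4573; (b) y_gold ≈ 21.7247

Capital per worker breaks even when investment replaces (n + δ)·k; here n + δ = 0.067.
At the golden rule the marginal product of capital equals n+δ: 0.39·3.29·k^(0.39−1) = 0.067. Solving, k_gold = (0.39·3.29/0.067)^(1/0.61) ≈ 126.4573.
y_gold = 3.29·126.4573^0.39 ≈ 21.7247.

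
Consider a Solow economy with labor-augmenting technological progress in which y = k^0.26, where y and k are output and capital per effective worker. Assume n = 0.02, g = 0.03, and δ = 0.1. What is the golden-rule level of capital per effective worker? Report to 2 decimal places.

k_gold ≈ 2.10

n + g + δ = 0.02 + 0.03 + 0.1 = 0.15.
At the golden rule the marginal product of capital equals n+g+δ: 0.26·k^(0.26−1) = 0.15. Solving, k_gold = (0.26/0.15)^(1/0.74) ≈ 2.1029.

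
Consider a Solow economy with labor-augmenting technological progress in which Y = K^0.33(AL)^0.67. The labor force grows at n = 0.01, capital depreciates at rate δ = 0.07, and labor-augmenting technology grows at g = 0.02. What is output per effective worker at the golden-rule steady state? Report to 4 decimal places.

y_gold ≈ 1.8005

Break-even investment rate: n + g + δ = 0.01 + 0.02 + 0.07 = 0.1.
Setting f'(k) = n+g+δ gives 0.33·k^(0.33−1) = 0.1, hence k_gold = (0.33/0.1)^(1/0.67) ≈ 5.9416.
Output: y_gold = k_gold^0.33 = 5.9416^0.33 ≈ 1.8005.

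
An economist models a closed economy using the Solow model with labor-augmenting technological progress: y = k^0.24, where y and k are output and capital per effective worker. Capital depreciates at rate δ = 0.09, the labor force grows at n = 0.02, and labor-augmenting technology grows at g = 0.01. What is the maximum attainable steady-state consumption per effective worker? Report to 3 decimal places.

c_gold ≈ 0.946

Capital per effective worker breaks even when investment replaces (n + g + δ)·k; here n + g + δ = 0.12.
Golden rule sets MPK = n+g+δ: 0.24·k^(0.24−1) = 0.12, so k_gold = (0.24/0.12)^(1/0.76) ≈ 2.4894.
y_gold = 2.4894^0.24 ≈ 1.2447.
c_gold = y_gold − (n+g+δ)·k_gold = 1.2447 − 0.12·2.4894 ≈ 0.9460.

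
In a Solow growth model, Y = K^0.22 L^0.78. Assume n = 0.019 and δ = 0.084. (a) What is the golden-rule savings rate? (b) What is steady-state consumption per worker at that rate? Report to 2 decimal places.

Capital per worker breaks even when investment replaces (n + δ)·k; here n + δ = 0.103.
For Cobb-Douglas, s_gold equals capital's share: s_gold = 0.22.
Golden rule sets MPK = n+δ: 0.22·k^(0.22−1) = 0.103, so k_gold = (0.22/0.103)^(1/0.78) ≈ 2.6457.
y_gold = 2.6457^0.22 ≈ 1.2387; c_gold = (1−0.22)·y_gold ≈ 0.9662.

(a) s_gold = 0.22; (b) c_gold ≈ 0.97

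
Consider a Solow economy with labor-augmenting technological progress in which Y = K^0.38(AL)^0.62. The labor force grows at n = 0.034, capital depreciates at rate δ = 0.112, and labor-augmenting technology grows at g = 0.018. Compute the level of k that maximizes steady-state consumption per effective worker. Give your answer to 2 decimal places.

Break-even investment rate: n + g + δ = 0.034 + 0.018 + 0.112 = 0.164.
Golden rule sets MPK = n+g+δ: 0.38·k^(0.38−1) = 0.164, so k_gold = (0.38/0.164)^(1/0.62) ≈ 3.8780.

k_gold ≈ 3.88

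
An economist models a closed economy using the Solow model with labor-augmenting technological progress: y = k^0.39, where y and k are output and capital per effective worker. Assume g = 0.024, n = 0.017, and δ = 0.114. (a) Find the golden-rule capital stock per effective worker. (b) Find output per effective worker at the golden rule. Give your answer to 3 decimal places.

Capital per effective worker breaks even when investment replaces (n + g + δ)·k; here n + g + δ = 0.155.
At the golden rule the marginal product of capital equals n+g+δ: 0.39·k^(0.39−1) = 0.155. Solving, k_gold = (0.39/0.155)^(1/0.61) ≈ 4.5388.
y_gold = 4.5388^0.39 ≈ 1.8039.

(a) k_gold ≈ 4.539; (b) y_gold ≈ 1.804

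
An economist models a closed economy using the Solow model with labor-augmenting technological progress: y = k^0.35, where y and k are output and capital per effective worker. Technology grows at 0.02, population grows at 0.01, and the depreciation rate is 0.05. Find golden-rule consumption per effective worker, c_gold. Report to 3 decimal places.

c_gold ≈ 1.439

n + g + δ = 0.01 + 0.02 + 0.05 = 0.08.
Setting f'(k) = n+g+δ gives 0.35·k^(0.35−1) = 0.08, hence k_gold = (0.35/0.08)^(1/0.65) ≈ 9.6855.
y_gold = 9.6855^0.35 ≈ 2.2138.
c_gold = y_gold − (n+g+δ)·k_gold = 2.2138 − 0.08·9.6855 ≈ 1.4390.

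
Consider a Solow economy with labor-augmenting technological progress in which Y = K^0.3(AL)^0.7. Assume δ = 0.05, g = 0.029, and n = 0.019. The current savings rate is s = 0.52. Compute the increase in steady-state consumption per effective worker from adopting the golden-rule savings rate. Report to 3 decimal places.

Break-even investment rate: n + g + δ = 0.019 + 0.029 + 0.05 = 0.098.
Current steady state (s = 0.52): k* = (0.52/0.098)^(1/0.7) ≈ 10.8492, y* = 10.8492^0.3 ≈ 2.0446, c* = (1−0.52)·2.0446 ≈ 0.9814.
Setting f'(k) = n+g+δ gives 0.3·k^(0.3−1) = 0.098, hence k_gold = (0.3/0.098)^(1/0.7) ≈ 4.9447.
y_gold = 4.9447^0.3 ≈ 1.6153, c_gold = y_gold − 0.098·k_gold ≈ 1.1307.
Gain: Δc = 1.1307 − 0.9814 ≈ 0.1492.

Δc ≈ 0.149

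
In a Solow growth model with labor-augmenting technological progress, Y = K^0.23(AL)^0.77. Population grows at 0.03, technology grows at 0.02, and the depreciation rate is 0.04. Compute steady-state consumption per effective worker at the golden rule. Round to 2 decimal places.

c_gold ≈ 1.02

Break-even investment rate: n + g + δ = 0.03 + 0.02 + 0.04 = 0.09.
Setting f'(k) = n+g+δ gives 0.23·k^(0.23−1) = 0.09, hence k_gold = (0.23/0.09)^(1/0.77) ≈ 3.3822.
y_gold = 3.3822^0.23 ≈ 1.3235.
c_gold = y_gold − (n+g+δ)·k_gold = 1.3235 − 0.09·3.3822 ≈ 1.0191.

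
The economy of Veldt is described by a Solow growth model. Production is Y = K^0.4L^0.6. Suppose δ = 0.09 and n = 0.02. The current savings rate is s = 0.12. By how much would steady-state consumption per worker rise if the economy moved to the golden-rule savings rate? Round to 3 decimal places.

Capital per worker breaks even when investment replaces (n + δ)·k; here n + δ = 0.11.
Current steady state (s = 0.12): k* = (0.12/0.11)^(1/0.6) ≈ 1.1561, y* = 1.1561^0.4 ≈ 1.0597, c* = (1−0.12)·1.0597 ≈ 0.9326.
Setting f'(k) = n+δ gives 0.4·k^(0.4−1) = 0.11, hence k_gold = (0.4/0.11)^(1/0.6) ≈ 8.5990.
y_gold = 8.5990^0.4 ≈ 2.3647, c_gold = y_gold − 0.11·k_gold ≈ 1.4188.
Gain: Δc = 1.4188 − 0.9326 ≈ 0.4863.

Δc ≈ 0.486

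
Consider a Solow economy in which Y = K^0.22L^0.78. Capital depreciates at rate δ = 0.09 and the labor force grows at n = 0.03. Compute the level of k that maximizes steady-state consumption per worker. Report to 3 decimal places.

Break-even investment rate: n + δ = 0.03 + 0.09 = 0.12.
At the golden rule the marginal product of capital equals n+δ: 0.22·k^(0.22−1) = 0.12. Solving, k_gold = (0.22/0.12)^(1/0.78) ≈ 2.1751.

k_gold ≈ 2.175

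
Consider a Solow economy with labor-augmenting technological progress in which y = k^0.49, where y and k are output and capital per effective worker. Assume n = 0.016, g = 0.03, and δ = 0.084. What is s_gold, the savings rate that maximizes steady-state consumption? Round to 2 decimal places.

Capital per effective worker breaks even when investment replaces (n + g + δ)·k; here n + g + δ = 0.13.
At the golden rule MPK = n+g+δ, and in any Cobb-Douglas steady state s = (n+g+δ)·k/y = MPK·k/y = capital's share 0.49.

s_gold = 0.49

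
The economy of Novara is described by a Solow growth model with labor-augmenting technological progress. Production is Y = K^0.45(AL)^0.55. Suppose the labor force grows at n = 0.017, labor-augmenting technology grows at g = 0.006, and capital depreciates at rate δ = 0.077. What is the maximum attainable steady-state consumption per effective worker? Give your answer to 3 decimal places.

The effective depreciation rate is n + g + δ = 0.017 + 0.006 + 0.077 = 0.1.
At the golden rule the marginal product of capital equals n+g+δ: 0.45·k^(0.45−1) = 0.1. Solving, k_gold = (0.45/0.1)^(1/0.55) ≈ 15.4049.
y_gold = 15.4049^0.45 ≈ 3.4233.
c_gold = y_gold − (n+g+δ)·k_gold = 3.4233 − 0.1·15.4049 ≈ 1.8828.

c_gold ≈ 1.883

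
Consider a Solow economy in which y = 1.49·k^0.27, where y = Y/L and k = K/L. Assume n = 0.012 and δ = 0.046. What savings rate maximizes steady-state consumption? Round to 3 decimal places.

The effective depreciation rate is n + δ = 0.012 + 0.046 = 0.058.
At the golden rule MPK = n+δ, and in any Cobb-Douglas steady state s = (n+δ)·k/y = MPK·k/y = capital's share 0.27.

s_gold = 0.270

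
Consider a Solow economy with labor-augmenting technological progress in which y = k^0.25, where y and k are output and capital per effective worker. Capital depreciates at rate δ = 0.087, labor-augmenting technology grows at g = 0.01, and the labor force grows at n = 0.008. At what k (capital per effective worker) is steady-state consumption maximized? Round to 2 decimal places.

k_gold ≈ 3.18

Capital per effective worker breaks even when investment replaces (n + g + δ)·k; here n + g + δ = 0.105.
At the golden rule the marginal product of capital equals n+g+δ: 0.25·k^(0.25−1) = 0.105. Solving, k_gold = (0.25/0.105)^(1/0.75) ≈ 3.1793.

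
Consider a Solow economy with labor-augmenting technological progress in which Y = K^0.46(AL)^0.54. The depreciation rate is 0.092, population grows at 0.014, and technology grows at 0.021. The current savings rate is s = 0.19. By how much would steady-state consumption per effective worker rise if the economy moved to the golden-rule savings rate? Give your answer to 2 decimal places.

n + g + δ = 0.014 + 0.021 + 0.092 = 0.127.
Current steady state (s = 0.19): k* = (0.19/0.127)^(1/0.54) ≈ 2.1085, y* = 2.1085^0.46 ≈ 1.4094, c* = (1−0.19)·1.4094 ≈ 1.1416.
Setting f'(k) = n+g+δ gives 0.46·k^(0.46−1) = 0.127, hence k_gold = (0.46/0.127)^(1/0.54) ≈ 10.8418.
y_gold = 10.8418^0.46 ≈ 2.9933, c_gold = y_gold − 0.127·k_gold ≈ 1.6164.
Gain: Δc = 1.6164 − 1.1416 ≈ 0.4748.

Δc ≈ 0.47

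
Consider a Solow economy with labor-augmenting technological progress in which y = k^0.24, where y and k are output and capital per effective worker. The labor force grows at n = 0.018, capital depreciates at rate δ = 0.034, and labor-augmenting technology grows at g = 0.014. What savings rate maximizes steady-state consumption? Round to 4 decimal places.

Break-even investment rate: n + g + δ = 0.018 + 0.014 + 0.034 = 0.066.
At the golden rule MPK = n+g+δ, and in any Cobb-Douglas steady state s = (n+g+δ)·k/y = MPK·k/y = capital's share 0.24.

s_gold = 0.2400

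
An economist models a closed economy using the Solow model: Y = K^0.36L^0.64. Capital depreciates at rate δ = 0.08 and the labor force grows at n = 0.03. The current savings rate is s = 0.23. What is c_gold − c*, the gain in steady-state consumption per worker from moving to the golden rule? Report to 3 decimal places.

Δc ≈ 0.081

Break-even investment rate: n + δ = 0.03 + 0.08 = 0.11.
Current steady state (s = 0.23): k* = (0.23/0.11)^(1/0.64) ≈ 3.1661, y* = 3.1661^0.36 ≈ 1.5142, c* = (1−0.23)·1.5142 ≈ 1.1659.
Setting f'(k) = n+δ gives 0.36·k^(0.36−1) = 0.11, hence k_gold = (0.36/0.11)^(1/0.64) ≈ 6.3760.
y_gold = 6.3760^0.36 ≈ 1.9482, c_gold = y_gold − 0.11·k_gold ≈ 1.2469.
Gain: Δc = 1.2469 − 1.1659 ≈ 0.0809.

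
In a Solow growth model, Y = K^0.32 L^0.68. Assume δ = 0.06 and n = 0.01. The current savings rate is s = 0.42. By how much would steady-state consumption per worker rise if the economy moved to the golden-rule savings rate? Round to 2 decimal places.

Capital per worker breaks even when investment replaces (n + δ)·k; here n + δ = 0.07.
Current steady state (s = 0.42): k* = (0.42/0.07)^(1/0.68) ≈ 13.9425, y* = 13.9425^0.32 ≈ 2.3237, c* = (1−0.42)·2.3237 ≈ 1.3478.
Golden rule sets MPK = n+δ: 0.32·k^(0.32−1) = 0.07, so k_gold = (0.32/0.07)^(1/0.68) ≈ 9.3468.
y_gold = 9.3468^0.32 ≈ 2.0446, c_gold = y_gold − 0.07·k_gold ≈ 1.3903.
Gain: Δc = 1.3903 − 1.3478 ≈ 0.0426.

Δc ≈ 0.04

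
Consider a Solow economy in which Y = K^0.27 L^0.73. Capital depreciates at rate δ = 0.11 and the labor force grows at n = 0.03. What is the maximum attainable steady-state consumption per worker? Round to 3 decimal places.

c_gold ≈ 0.931

Break-even investment rate: n + δ = 0.03 + 0.11 = 0.14.
Golden rule sets MPK = n+δ: 0.27·k^(0.27−1) = 0.14, so k_gold = (0.27/0.14)^(1/0.73) ≈ 2.4589.
y_gold = 2.4589^0.27 ≈ 1.2750.
c_gold = y_gold − (n+δ)·k_gold = 1.2750 − 0.14·2.4589 ≈ 0.9307.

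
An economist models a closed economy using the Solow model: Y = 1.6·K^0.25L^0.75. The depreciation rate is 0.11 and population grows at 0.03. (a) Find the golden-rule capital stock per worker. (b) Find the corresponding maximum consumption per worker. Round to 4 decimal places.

The effective depreciation rate is n + δ = 0.03 + 0.11 = 0.14.
Setting f'(k) = n+δ gives 0.25·1.6·k^(0.25−1) = 0.14, hence k_gold = (0.25·1.6/0.14)^(1/0.75) ≈ 4.0542.
y_gold = 1.6·4.0542^0.25 ≈ 2.2704; c_gold = y_gold − 0.14·k_gold ≈ 1.7028.

(a) k_gold ≈ 4.0542; (b) c_gold ≈ 1.7028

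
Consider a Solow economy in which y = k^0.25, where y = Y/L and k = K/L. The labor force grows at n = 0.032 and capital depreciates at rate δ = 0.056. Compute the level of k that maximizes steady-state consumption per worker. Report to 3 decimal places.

The effective depreciation rate is n + δ = 0.032 + 0.056 = 0.088.
Maximizing c = f(k) − (n+δ)·k gives f'(k) = n+δ, i.e. 0.25·k^(0.25−1) = 0.088, so k_gold = (0.25/0.088)^(1/0.75) ≈ 4.0236.

k_gold ≈ 4.024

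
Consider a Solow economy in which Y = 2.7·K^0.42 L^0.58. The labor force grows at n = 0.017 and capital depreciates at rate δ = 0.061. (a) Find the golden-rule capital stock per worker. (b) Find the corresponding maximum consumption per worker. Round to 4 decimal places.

Break-even investment rate: n + δ = 0.017 + 0.061 = 0.078.
Golden rule sets MPK = n+δ: 0.42·2.7·k^(0.42−1) = 0.078, so k_gold = (0.42·2.7/0.078)^(1/0.58) ≈ 101.0048.
y_gold = 2.7·101.0048^0.42 ≈ 18.7580; c_gold = y_gold − 0.078·k_gold ≈ 10.8797.

(a) k_gold ≈ 101.0048; (b) c_gold ≈ 10.8797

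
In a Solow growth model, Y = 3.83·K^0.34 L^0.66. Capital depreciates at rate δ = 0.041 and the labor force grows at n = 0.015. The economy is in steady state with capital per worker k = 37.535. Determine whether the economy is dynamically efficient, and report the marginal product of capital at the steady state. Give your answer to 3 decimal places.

Capital per worker breaks even when investment replaces (n + δ)·k; here n + δ = 0.056.
MPK = 0.34·3.83·k^(0.34−1) = 0.34·3.83·37.535^(-0.66) ≈ 0.1190.
MPK > 0.056, so the economy is dynamically efficient (under-saving).

dynamically efficient; MPK ≈ 0.119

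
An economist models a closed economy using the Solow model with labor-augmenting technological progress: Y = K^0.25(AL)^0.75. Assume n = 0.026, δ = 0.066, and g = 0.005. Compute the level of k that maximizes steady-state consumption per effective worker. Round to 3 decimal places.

k_gold ≈ 3.534

n + g + δ = 0.026 + 0.005 + 0.066 = 0.097.
Setting f'(k) = n+g+δ gives 0.25·k^(0.25−1) = 0.097, hence k_gold = (0.25/0.097)^(1/0.75) ≈ 3.5337.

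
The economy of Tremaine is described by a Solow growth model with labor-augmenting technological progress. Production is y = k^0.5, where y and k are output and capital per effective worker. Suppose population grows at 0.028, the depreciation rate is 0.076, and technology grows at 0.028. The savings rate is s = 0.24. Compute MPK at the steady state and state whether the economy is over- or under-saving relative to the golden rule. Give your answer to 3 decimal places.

n + g + δ = 0.028 + 0.028 + 0.076 = 0.132.
Steady-state k*: s·k^0.5 = 0.132·k gives k* = (0.24/0.132)^(1/0.5) ≈ 3.3058.
MPK = 0.5·3.3058^(-0.5) ≈ 0.2750.
MPK > n+g+δ = 0.132, so the economy is dynamically efficient (under-saving).

under-saving; MPK ≈ 0.275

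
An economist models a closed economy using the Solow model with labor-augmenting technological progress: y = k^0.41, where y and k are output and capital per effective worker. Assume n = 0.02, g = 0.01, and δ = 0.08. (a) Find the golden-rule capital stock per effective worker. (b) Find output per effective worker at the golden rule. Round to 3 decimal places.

(a) k_gold ≈ 9.300; (b) y_gold ≈ 2.495

Break-even investment rate: n + g + δ = 0.02 + 0.01 + 0.08 = 0.11.
Setting f'(k) = n+g+δ gives 0.41·k^(0.41−1) = 0.11, hence k_gold = (0.41/0.11)^(1/0.59) ≈ 9.2995.
y_gold = 9.2995^0.41 ≈ 2.4950.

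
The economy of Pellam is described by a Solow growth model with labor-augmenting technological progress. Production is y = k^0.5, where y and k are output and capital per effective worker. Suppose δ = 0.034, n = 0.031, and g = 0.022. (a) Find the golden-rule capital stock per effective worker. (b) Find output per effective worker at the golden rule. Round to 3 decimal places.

(a) k_gold ≈ 33.029; (b) y_gold ≈ 5.747

Capital per effective worker breaks even when investment replaces (n + g + δ)·k; here n + g + δ = 0.087.
Setting f'(k) = n+g+δ gives 0.5·k^(0.5−1) = 0.087, hence k_gold = (0.5/0.087)^(1/0.5) ≈ 33.0295.
y_gold = 33.0295^0.5 ≈ 5.7471.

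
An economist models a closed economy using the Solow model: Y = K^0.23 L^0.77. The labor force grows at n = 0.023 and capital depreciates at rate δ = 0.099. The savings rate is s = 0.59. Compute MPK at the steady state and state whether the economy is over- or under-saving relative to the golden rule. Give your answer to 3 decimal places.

The effective depreciation rate is n + δ = 0.023 + 0.099 = 0.122.
Steady-state k*: s·k^0.23 = 0.122·k gives k* = (0.59/0.122)^(1/0.77) ≈ 7.7437.
MPK = 0.23·7.7437^(-0.77) ≈ 0.0476.
MPK < n+δ = 0.122, so the economy is dynamically inefficient (over-saving).

over-saving; MPK ≈ 0.048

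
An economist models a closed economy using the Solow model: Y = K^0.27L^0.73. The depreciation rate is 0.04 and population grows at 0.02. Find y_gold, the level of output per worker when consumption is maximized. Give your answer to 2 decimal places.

y_gold ≈ 1.74

Capital per worker breaks even when investment replaces (n + δ)·k; here n + δ = 0.06.
At the golden rule the marginal product of capital equals n+δ: 0.27·k^(0.27−1) = 0.06. Solving, k_gold = (0.27/0.06)^(1/0.73) ≈ 7.8490.
Output: y_gold = k_gold^0.27 = 7.8490^0.27 ≈ 1.7442.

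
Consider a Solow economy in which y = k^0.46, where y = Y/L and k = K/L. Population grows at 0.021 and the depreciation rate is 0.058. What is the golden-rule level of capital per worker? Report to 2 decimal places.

Capital per worker breaks even when investment replaces (n + δ)·k; here n + δ = 0.079.
Golden rule sets MPK = n+δ: 0.46·k^(0.46−1) = 0.079, so k_gold = (0.46/0.079)^(1/0.54) ≈ 26.1161.

k_gold ≈ 26.12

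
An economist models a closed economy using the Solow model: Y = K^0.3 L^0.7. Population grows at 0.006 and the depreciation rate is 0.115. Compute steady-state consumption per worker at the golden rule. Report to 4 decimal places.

c_gold ≈ 1.0330

n + δ = 0.006 + 0.115 = 0.121.
Golden rule sets MPK = n+δ: 0.3·k^(0.3−1) = 0.121, so k_gold = (0.3/0.121)^(1/0.7) ≈ 3.6588.
y_gold = 3.6588^0.3 ≈ 1.4757.
c_gold = y_gold − (n+δ)·k_gold = 1.4757 − 0.121·3.6588 ≈ 1.0330.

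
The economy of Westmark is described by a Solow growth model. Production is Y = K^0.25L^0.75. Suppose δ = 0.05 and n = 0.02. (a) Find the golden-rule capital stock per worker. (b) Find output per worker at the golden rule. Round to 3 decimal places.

n + δ = 0.02 + 0.05 = 0.07.
Maximizing c = f(k) − (n+δ)·k gives f'(k) = n+δ, i.e. 0.25·k^(0.25−1) = 0.07, so k_gold = (0.25/0.07)^(1/0.75) ≈ 5.4591.
y_gold = 5.4591^0.25 ≈ 1.5286.

(a) k_gold ≈ 5.459; (b) y_gold ≈ 1.529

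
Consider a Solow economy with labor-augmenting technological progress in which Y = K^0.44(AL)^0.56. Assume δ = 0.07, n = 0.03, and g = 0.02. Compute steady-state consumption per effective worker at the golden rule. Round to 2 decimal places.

Break-even investment rate: n + g + δ = 0.03 + 0.02 + 0.07 = 0.12.
Setting f'(k) = n+g+δ gives 0.44·k^(0.44−1) = 0.12, hence k_gold = (0.44/0.12)^(1/0.56) ≈ 10.1772.
y_gold = 10.1772^0.44 ≈ 2.7756.
c_gold = y_gold − (n+g+δ)·k_gold = 2.7756 − 0.12·10.1772 ≈ 1.5543.

c_gold ≈ 1.55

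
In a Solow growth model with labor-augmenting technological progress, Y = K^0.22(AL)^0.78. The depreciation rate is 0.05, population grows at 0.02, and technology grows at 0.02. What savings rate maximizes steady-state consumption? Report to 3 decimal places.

s_gold = 0.220

n + g + δ = 0.02 + 0.02 + 0.05 = 0.09.
At the golden rule MPK = n+g+δ, and in any Cobb-Douglas steady state s = (n+g+δ)·k/y = MPK·k/y = capital's share 0.22.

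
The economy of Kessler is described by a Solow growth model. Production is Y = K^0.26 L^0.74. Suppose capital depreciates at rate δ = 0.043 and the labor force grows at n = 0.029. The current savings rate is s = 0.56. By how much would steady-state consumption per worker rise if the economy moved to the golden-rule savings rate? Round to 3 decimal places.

Break-even investment rate: n + δ = 0.029 + 0.043 = 0.072.
Current steady state (s = 0.56): k* = (0.56/0.072)^(1/0.74) ≈ 15.9904, y* = 15.9904^0.26 ≈ 2.0559, c* = (1−0.56)·2.0559 ≈ 0.9046.
At the golden rule the marginal product of capital equals n+δ: 0.26·k^(0.26−1) = 0.072. Solving, k_gold = (0.26/0.072)^(1/0.74) ≈ 5.6698.
y_gold = 5.6698^0.26 ≈ 1.5701, c_gold = y_gold − 0.072·k_gold ≈ 1.1619.
Gain: Δc = 1.1619 − 0.9046 ≈ 0.2573.

Δc ≈ 0.257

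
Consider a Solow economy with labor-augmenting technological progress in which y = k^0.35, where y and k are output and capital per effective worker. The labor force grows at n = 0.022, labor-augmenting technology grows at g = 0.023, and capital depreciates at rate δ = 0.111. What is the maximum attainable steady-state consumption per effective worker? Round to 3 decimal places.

The effective depreciation rate is n + g + δ = 0.022 + 0.023 + 0.111 = 0.156.
At the golden rule the marginal product of capital equals n+g+δ: 0.35·k^(0.35−1) = 0.156. Solving, k_gold = (0.35/0.156)^(1/0.65) ≈ 3.4667.
y_gold = 3.4667^0.35 ≈ 1.5451.
c_gold = y_gold − (n+g+δ)·k_gold = 1.5451 − 0.156·3.4667 ≈ 1.0043.

c_gold ≈ 1.004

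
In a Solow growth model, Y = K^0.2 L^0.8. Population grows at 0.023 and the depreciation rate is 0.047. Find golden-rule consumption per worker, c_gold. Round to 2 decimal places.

Break-even investment rate: n + δ = 0.023 + 0.047 = 0.07.
At the golden rule the marginal product of capital equals n+δ: 0.2·k^(0.2−1) = 0.07. Solving, k_gold = (0.2/0.07)^(1/0.8) ≈ 3.7146.
y_gold = 3.7146^0.2 ≈ 1.3001.
c_gold = y_gold − (n+δ)·k_gold = 1.3001 − 0.07·3.7146 ≈ 1.0401.

c_gold ≈ 1.04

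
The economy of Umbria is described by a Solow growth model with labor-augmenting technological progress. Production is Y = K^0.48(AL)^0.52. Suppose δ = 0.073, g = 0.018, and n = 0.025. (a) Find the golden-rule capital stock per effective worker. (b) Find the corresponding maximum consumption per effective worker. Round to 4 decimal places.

The effective depreciation rate is n + g + δ = 0.025 + 0.018 + 0.073 = 0.116.
Golden rule sets MPK = n+g+δ: 0.48·k^(0.48−1) = 0.116, so k_gold = (0.48/0.116)^(1/0.52) ≈ 15.3505.
y_gold = 15.3505^0.48 ≈ 3.7097; c_gold = y_gold − 0.116·k_gold ≈ 1.9290.

(a) k_gold ≈ 15.3505; (b) c_gold ≈ 1.9290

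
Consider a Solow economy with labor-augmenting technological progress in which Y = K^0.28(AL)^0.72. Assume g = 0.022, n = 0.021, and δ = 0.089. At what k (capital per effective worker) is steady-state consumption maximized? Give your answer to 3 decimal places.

The effective depreciation rate is n + g + δ = 0.021 + 0.022 + 0.089 = 0.132.
At the golden rule the marginal product of capital equals n+g+δ: 0.28·k^(0.28−1) = 0.132. Solving, k_gold = (0.28/0.132)^(1/0.72) ≈ 2.8418.

k_gold ≈ 2.842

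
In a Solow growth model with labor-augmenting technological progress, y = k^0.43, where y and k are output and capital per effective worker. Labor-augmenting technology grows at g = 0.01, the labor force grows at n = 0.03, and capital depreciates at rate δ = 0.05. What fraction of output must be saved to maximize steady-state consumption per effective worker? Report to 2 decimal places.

Capital per effective worker breaks even when investment replaces (n + g + δ)·k; here n + g + δ = 0.09.
At the golden rule MPK = n+g+δ, and in any Cobb-Douglas steady state s = (n+g+δ)·k/y = MPK·k/y = capital's share 0.43.

s_gold = 0.43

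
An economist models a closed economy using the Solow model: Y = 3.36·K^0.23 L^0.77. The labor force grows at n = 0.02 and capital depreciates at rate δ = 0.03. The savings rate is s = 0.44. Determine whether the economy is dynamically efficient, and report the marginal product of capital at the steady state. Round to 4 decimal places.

dynamically inefficient; MPK ≈ 0.0261

The effective depreciation rate is n + δ = 0.02 + 0.03 = 0.05.
Steady-state k*: s·A·k^0.23 = 0.05·k gives k* = (0.44·3.36/0.05)^(1/0.77) ≈ 81.3127.
MPK = 0.23·3.36·81.3127^(-0.77) ≈ 0.0261.
MPK < n+δ = 0.05, so the economy is dynamically inefficient (over-saving).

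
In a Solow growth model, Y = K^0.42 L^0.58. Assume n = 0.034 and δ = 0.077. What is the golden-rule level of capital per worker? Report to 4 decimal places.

n + δ = 0.034 + 0.077 = 0.111.
Maximizing c = f(k) − (n+δ)·k gives f'(k) = n+δ, i.e. 0.42·k^(0.42−1) = 0.111, so k_gold = (0.42/0.111)^(1/0.58) ≈ 9.9180.

k_gold ≈ 9.9180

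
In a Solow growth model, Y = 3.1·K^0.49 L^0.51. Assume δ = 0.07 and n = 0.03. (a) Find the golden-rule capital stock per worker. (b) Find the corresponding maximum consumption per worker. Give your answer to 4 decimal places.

(a) k_gold ≈ 207.3862; (b) c_gold ≈ 21.5851

The effective depreciation rate is n + δ = 0.03 + 0.07 = 0.1.
At the golden rule the marginal product of capital equals n+δ: 0.49·3.1·k^(0.49−1) = 0.1. Solving, k_gold = (0.49·3.1/0.1)^(1/0.51) ≈ 207.3862.
y_gold = 3.1·207.3862^0.49 ≈ 42.3237; c_gold = y_gold − 0.1·k_gold ≈ 21.5851.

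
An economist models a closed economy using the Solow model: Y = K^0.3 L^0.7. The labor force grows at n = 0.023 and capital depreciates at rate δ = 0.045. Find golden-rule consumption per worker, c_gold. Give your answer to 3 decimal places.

c_gold ≈ 1.322

Capital per worker breaks even when investment replaces (n + δ)·k; here n + δ = 0.068.
At the golden rule the marginal product of capital equals n+δ: 0.3·k^(0.3−1) = 0.068. Solving, k_gold = (0.3/0.068)^(1/0.7) ≈ 8.3344.
y_gold = 8.3344^0.3 ≈ 1.8891.
c_gold = y_gold − (n+δ)·k_gold = 1.8891 − 0.068·8.3344 ≈ 1.3224.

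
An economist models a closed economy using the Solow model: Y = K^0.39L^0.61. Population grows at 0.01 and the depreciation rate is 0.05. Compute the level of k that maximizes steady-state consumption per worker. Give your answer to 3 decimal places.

k_gold ≈ 21.510

Capital per worker breaks even when investment replaces (n + δ)·k; here n + δ = 0.06.
Setting f'(k) = n+δ gives 0.39·k^(0.39−1) = 0.06, hence k_gold = (0.39/0.06)^(1/0.61) ≈ 21.5102.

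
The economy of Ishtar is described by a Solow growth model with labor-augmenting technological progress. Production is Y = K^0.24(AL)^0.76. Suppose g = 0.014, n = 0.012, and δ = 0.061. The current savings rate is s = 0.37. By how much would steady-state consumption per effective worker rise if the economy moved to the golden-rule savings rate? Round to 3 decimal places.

n + g + δ = 0.012 + 0.014 + 0.061 = 0.087.
Current steady state (s = 0.37): k* = (0.37/0.087)^(1/0.76) ≈ 6.7176, y* = 6.7176^0.24 ≈ 1.5795, c* = (1−0.37)·1.5795 ≈ 0.9951.
Maximizing c = f(k) − (n+g+δ)·k gives f'(k) = n+g+δ, i.e. 0.24·k^(0.24−1) = 0.087, so k_gold = (0.24/0.087)^(1/0.76) ≈ 3.8007.
y_gold = 3.8007^0.24 ≈ 1.3777, c_gold = y_gold − 0.087·k_gold ≈ 1.0471.
Gain: Δc = 1.0471 − 0.9951 ≈ 0.0520.

Δc ≈ 0.052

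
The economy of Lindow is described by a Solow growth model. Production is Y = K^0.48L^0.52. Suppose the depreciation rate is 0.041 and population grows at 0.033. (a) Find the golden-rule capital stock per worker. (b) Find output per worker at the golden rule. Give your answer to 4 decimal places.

Break-even investment rate: n + δ = 0.033 + 0.041 = 0.074.
Setting f'(k) = n+δ gives 0.48·k^(0.48−1) = 0.074, hence k_gold = (0.48/0.074)^(1/0.52) ≈ 36.4382.
y_gold = 36.4382^0.48 ≈ 5.6176.

(a) k_gold ≈ 36.4382; (b) y_gold ≈ 5.6176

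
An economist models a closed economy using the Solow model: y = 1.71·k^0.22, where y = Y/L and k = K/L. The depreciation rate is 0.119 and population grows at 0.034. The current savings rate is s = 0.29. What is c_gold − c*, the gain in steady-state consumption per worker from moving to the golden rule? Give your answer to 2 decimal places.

Δc ≈ 0.03

Capital per worker breaks even when investment replaces (n + δ)·k; here n + δ = 0.153.
Current steady state (s = 0.29): k* = (0.29·1.71/0.153)^(1/0.78) ≈ 4.5159, y* = 1.71·4.5159^0.22 ≈ 2.3825, c* = (1−0.29)·2.3825 ≈ 1.6916.
Setting f'(k) = n+δ gives 0.22·1.71·k^(0.22−1) = 0.153, hence k_gold = (0.22·1.71/0.153)^(1/0.78) ≈ 3.1691.
y_gold = 1.71·3.1691^0.22 ≈ 2.2039, c_gold = y_gold − 0.153·k_gold ≈ 1.7191.
Gain: Δc = 1.7191 − 1.6916 ≈ 0.0275.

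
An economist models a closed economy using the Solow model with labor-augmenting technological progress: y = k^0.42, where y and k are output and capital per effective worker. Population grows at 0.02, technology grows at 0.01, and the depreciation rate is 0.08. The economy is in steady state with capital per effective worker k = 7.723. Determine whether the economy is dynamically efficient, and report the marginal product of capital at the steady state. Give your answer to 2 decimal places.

dynamically efficient; MPK ≈ 0.13

n + g + δ = 0.02 + 0.01 + 0.08 = 0.11.
MPK = 0.42·k^(0.42−1) = 0.42·7.723^(-0.58) ≈ 0.1283.
MPK > 0.11, so the economy is dynamically efficient (under-saving).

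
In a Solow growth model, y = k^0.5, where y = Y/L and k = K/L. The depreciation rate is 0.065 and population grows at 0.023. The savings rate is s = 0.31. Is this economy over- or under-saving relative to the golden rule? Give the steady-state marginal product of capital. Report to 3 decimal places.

under-saving; MPK ≈ 0.142

The effective depreciation rate is n + δ = 0.023 + 0.065 = 0.088.
Steady-state k*: s·k^0.5 = 0.088·k gives k* = (0.31/0.088)^(1/0.5) ≈ 12.4096.
MPK = 0.5·12.4096^(-0.5) ≈ 0.1419.
MPK > n+δ = 0.088, so the economy is dynamically efficient (under-saving).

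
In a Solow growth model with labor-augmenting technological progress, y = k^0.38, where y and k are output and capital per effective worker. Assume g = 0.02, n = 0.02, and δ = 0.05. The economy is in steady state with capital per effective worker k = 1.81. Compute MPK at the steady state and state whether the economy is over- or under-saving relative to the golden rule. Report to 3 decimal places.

Break-even investment rate: n + g + δ = 0.02 + 0.02 + 0.05 = 0.09.
MPK = 0.38·k^(0.38−1) = 0.38·1.81^(-0.62) ≈ 0.2630.
MPK > 0.09, so the economy is dynamically efficient (under-saving).

under-saving; MPK ≈ 0.263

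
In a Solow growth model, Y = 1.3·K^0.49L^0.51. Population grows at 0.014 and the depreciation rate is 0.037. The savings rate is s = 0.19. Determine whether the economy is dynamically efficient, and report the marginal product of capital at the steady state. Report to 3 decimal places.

dynamically efficient; MPK ≈ 0.132

The effective depreciation rate is n + δ = 0.014 + 0.037 = 0.051.
Steady-state k*: s·A·k^0.49 = 0.051·k gives k* = (0.19·1.3/0.051)^(1/0.51) ≈ 22.0488.
MPK = 0.49·1.3·22.0488^(-0.51) ≈ 0.1315.
MPK > n+δ = 0.051, so the economy is dynamically efficient (under-saving).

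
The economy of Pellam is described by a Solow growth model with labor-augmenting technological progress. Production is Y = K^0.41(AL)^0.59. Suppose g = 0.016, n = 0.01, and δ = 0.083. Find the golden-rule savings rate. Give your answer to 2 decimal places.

s_gold = 0.41

Break-even investment rate: n + g + δ = 0.01 + 0.016 + 0.083 = 0.109.
At the golden rule MPK = n+g+δ, and in any Cobb-Douglas steady state s = (n+g+δ)·k/y = MPK·k/y = capital's share 0.41.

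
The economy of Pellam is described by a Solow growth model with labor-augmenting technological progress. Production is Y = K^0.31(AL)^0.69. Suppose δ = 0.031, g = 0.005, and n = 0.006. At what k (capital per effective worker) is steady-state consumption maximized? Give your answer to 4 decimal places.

k_gold ≈ 18.1190

Break-even investment rate: n + g + δ = 0.006 + 0.005 + 0.031 = 0.042.
Setting f'(k) = n+g+δ gives 0.31·k^(0.31−1) = 0.042, hence k_gold = (0.31/0.042)^(1/0.69) ≈ 18.1190.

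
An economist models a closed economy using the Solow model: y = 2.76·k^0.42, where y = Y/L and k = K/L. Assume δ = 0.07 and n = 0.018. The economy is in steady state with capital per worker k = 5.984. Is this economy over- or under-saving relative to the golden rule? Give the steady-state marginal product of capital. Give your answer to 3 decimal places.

Capital per worker breaks even when investment replaces (n + δ)·k; here n + δ = 0.088.
MPK = 0.42·2.76·k^(0.42−1) = 0.42·2.76·5.984^(-0.58) ≈ 0.4107.
MPK > 0.088, so the economy is dynamically efficient (under-saving).

under-saving; MPK ≈ 0.411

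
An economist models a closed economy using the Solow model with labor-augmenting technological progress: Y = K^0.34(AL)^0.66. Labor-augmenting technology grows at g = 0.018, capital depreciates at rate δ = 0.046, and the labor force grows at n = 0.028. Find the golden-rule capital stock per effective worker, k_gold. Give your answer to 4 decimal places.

Capital per effective worker breaks even when investment replaces (n + g + δ)·k; here n + g + δ = 0.092.
Golden rule sets MPK = n+g+δ: 0.34·k^(0.34−1) = 0.092, so k_gold = (0.34/0.092)^(1/0.66) ≈ 7.2467.

k_gold ≈ 7.2467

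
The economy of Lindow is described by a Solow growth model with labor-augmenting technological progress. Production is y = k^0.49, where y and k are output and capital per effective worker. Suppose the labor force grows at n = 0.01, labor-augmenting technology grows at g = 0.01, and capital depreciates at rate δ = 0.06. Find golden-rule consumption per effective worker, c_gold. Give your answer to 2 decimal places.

Break-even investment rate: n + g + δ = 0.01 + 0.01 + 0.06 = 0.08.
At the golden rule the marginal product of capital equals n+g+δ: 0.49·k^(0.49−1) = 0.08. Solving, k_gold = (0.49/0.08)^(1/0.51) ≈ 34.9418.
y_gold = 34.9418^0.49 ≈ 5.7048.
c_gold = y_gold − (n+g+δ)·k_gold = 5.7048 − 0.08·34.9418 ≈ 2.9094.

c_gold ≈ 2.91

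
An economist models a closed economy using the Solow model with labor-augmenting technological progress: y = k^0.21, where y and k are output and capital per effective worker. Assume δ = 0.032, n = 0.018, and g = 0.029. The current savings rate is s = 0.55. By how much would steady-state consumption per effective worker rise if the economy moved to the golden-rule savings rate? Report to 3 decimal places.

The effective depreciation rate is n + g + δ = 0.018 + 0.029 + 0.032 = 0.079.
Current steady state (s = 0.55): k* = (0.55/0.079)^(1/0.79) ≈ 11.6615, y* = 11.6615^0.21 ≈ 1.6750, c* = (1−0.55)·1.6750 ≈ 0.7538.
At the golden rule the marginal product of capital equals n+g+δ: 0.21·k^(0.21−1) = 0.079. Solving, k_gold = (0.21/0.079)^(1/0.79) ≈ 3.4471.
y_gold = 3.4471^0.21 ≈ 1.2968, c_gold = y_gold − 0.079·k_gold ≈ 1.0245.
Gain: Δc = 1.0245 − 0.7538 ≈ 0.2707.

Δc ≈ 0.271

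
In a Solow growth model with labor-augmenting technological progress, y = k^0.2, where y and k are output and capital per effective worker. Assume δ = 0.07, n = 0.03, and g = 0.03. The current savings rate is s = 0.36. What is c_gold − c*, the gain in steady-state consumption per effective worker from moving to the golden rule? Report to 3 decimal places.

Δc ≈ 0.065

n + g + δ = 0.03 + 0.03 + 0.07 = 0.13.
Current steady state (s = 0.36): k* = (0.36/0.13)^(1/0.8) ≈ 3.5723, y* = 3.5723^0.2 ≈ 1.2900, c* = (1−0.36)·1.2900 ≈ 0.8256.
Maximizing c = f(k) − (n+g+δ)·k gives f'(k) = n+g+δ, i.e. 0.2·k^(0.2−1) = 0.13, so k_gold = (0.2/0.13)^(1/0.8) ≈ 1.7134.
y_gold = 1.7134^0.2 ≈ 1.1137, c_gold = y_gold − 0.13·k_gold ≈ 0.8910.
Gain: Δc = 0.8910 − 0.8256 ≈ 0.0654.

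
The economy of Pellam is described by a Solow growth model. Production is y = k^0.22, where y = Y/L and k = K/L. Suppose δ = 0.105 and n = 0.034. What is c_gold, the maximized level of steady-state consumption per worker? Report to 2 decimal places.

c_gold ≈ 0.89

Break-even investment rate: n + δ = 0.034 + 0.105 = 0.139.
Setting f'(k) = n+δ gives 0.22·k^(0.22−1) = 0.139, hence k_gold = (0.22/0.139)^(1/0.78) ≈ 1.8016.
y_gold = 1.8016^0.22 ≈ 1.1383.
c_gold = y_gold − (n+δ)·k_gold = 1.1383 − 0.139·1.8016 ≈ 0.8878.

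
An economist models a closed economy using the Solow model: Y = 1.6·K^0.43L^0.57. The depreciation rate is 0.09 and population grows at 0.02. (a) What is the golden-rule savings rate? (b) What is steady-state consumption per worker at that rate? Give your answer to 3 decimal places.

(a) s_gold = 0.430; (b) c_gold ≈ 3.636

Break-even investment rate: n + δ = 0.02 + 0.09 = 0.11.
For Cobb-Douglas, s_gold equals capital's share: s_gold = 0.43.
Maximizing c = f(k) − (n+δ)·k gives f'(k) = n+δ, i.e. 0.43·1.6·k^(0.43−1) = 0.11, so k_gold = (0.43·1.6/0.11)^(1/0.57) ≈ 24.9365.
y_gold = 1.6·24.9365^0.43 ≈ 6.3791; c_gold = (1−0.43)·y_gold ≈ 3.6361.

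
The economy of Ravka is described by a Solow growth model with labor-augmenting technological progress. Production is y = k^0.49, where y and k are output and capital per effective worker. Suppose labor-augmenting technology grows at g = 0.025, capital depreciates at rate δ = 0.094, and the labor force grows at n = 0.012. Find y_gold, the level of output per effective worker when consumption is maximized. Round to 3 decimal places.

The effective depreciation rate is n + g + δ = 0.012 + 0.025 + 0.094 = 0.131.
At the golden rule the marginal product of capital equals n+g+δ: 0.49·k^(0.49−1) = 0.131. Solving, k_gold = (0.49/0.131)^(1/0.51) ≈ 13.2856.
Output: y_gold = k_gold^0.49 = 13.2856^0.49 ≈ 3.5519.

y_gold ≈ 3.552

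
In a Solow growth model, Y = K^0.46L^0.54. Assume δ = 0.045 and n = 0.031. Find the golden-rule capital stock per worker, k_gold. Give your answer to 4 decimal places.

k_gold ≈ 28.0572

n + δ = 0.031 + 0.045 = 0.076.
Setting f'(k) = n+δ gives 0.46·k^(0.46−1) = 0.076, hence k_gold = (0.46/0.076)^(1/0.54) ≈ 28.0572.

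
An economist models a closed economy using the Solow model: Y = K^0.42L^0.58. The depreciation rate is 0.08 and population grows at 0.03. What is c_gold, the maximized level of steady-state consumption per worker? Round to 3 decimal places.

Break-even investment rate: n + δ = 0.03 + 0.08 = 0.11.
Golden rule sets MPK = n+δ: 0.42·k^(0.42−1) = 0.11, so k_gold = (0.42/0.11)^(1/0.58) ≈ 10.0740.
y_gold = 10.0740^0.42 ≈ 2.6384.
c_gold = y_gold − (n+δ)·k_gold = 2.6384 − 0.11·10.0740 ≈ 1.5303.

c_gold ≈ 1.530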